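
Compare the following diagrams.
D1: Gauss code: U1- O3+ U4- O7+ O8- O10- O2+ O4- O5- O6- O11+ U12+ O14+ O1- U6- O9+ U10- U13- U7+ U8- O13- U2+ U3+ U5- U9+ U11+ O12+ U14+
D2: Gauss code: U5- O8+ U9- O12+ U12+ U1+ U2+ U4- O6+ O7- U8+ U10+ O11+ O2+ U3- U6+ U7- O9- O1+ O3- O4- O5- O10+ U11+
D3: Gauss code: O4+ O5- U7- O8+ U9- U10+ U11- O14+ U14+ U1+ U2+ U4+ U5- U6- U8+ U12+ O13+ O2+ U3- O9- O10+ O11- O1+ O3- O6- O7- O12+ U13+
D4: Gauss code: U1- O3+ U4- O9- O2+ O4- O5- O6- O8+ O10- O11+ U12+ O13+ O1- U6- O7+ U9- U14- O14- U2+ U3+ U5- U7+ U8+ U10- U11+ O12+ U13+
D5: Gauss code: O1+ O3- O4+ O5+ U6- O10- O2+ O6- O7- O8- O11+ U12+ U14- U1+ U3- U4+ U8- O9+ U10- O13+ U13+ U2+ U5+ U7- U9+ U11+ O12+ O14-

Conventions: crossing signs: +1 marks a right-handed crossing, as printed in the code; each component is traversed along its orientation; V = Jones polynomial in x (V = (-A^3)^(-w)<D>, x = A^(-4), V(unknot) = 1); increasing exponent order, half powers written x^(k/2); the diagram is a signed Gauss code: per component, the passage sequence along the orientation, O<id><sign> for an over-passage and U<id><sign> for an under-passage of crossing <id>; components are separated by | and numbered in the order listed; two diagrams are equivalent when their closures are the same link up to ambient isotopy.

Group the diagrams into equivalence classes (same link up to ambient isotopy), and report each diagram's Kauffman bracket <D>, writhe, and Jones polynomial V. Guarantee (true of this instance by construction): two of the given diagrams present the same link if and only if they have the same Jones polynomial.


grouping into links: {D1, D2, D3, D4, D5}
V(D1) = 1  (w 0, c 14, <D> = 1)
V(D2) = 1  [12 crossings, <D> = A^6, w = +2]
V(D3) = 1  [14 crossings, <D> = A^6, w = +2]
V(D4) = 1  (w 0, c 14, <D> = 1)
V(D5) = 1  (w +2, c 14, <D> = A^6)
why: all 5 diagrams share one V(x), hence one class


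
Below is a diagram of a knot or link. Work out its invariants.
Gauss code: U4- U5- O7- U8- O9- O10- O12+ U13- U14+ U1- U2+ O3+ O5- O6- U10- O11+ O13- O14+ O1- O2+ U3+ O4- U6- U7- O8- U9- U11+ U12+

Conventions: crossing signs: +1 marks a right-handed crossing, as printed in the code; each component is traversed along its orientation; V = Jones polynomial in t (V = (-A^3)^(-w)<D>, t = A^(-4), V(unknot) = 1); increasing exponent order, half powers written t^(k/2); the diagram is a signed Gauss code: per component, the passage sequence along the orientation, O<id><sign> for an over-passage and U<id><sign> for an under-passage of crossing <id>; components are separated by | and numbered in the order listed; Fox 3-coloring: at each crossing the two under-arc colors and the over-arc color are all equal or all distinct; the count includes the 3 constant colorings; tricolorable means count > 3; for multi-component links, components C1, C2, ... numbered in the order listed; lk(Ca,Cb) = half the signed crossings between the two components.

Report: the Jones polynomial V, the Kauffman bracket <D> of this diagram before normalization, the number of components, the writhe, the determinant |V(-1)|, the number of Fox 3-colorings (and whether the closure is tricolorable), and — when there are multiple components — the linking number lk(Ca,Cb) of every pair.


Jones polynomial: V(t) = -t^-4 + t^-3 + t^-1
<D> = A^-8 + 1 - A^4; writhe -4
components 1, writhe -4 (14 crossings)
3-colorings: 9 of 3^14, det 3 — tricolorable
note: w = -4 shifts under R1 moves; the (-A^3)^(4) factor cancels that in V


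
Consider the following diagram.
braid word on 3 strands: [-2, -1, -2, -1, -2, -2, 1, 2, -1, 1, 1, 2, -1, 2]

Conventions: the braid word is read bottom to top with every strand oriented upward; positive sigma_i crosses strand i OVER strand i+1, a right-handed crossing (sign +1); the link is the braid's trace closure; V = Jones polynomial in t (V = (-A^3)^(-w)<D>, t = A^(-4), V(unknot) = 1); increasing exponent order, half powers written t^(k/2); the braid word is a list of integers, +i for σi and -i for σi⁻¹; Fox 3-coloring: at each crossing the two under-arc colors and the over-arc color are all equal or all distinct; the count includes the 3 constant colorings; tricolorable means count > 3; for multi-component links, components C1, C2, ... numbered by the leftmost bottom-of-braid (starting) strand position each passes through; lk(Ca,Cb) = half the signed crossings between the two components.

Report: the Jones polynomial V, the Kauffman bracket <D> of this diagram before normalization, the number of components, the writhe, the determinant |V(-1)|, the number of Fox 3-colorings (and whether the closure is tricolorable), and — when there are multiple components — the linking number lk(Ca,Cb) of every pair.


Jones polynomial: V(t) = -t^-4 + t^-3 + t^-1
<D> = A^-2 + A^6 - A^10; writhe -2
components 1, writhe -2 (14 crossings)
3-colorings: 9 of 3^14, det 3 — tricolorable
note: the span of V is 3, forcing >= 3 crossings in any diagram


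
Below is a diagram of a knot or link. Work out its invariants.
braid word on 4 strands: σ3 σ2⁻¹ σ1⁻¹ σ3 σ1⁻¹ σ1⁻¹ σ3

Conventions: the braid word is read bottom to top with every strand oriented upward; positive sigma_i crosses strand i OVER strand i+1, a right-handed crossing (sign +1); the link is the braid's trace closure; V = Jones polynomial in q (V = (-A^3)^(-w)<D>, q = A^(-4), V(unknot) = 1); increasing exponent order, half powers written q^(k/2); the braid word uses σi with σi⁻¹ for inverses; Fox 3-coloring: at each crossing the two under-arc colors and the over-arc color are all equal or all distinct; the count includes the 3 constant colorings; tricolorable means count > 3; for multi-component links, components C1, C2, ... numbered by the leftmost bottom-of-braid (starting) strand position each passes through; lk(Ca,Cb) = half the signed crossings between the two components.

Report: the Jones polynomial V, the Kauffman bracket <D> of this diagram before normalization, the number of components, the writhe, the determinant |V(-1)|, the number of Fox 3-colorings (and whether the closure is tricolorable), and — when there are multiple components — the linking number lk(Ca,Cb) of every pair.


Jones polynomial: V(q) = -q^-3 + q^-2 - q^-1 + 3 - q + q^2 - q^3
<D> = A^-15 - A^-11 + A^-7 - 3A^-3 + A - A^5 + A^9; writhe -1
components 1, writhe -1 (7 crossings)
3-colorings: 27 of 3^7, det 9 — tricolorable
note: det 9 = |V(-1)|; divisible by 3, so tricolorable


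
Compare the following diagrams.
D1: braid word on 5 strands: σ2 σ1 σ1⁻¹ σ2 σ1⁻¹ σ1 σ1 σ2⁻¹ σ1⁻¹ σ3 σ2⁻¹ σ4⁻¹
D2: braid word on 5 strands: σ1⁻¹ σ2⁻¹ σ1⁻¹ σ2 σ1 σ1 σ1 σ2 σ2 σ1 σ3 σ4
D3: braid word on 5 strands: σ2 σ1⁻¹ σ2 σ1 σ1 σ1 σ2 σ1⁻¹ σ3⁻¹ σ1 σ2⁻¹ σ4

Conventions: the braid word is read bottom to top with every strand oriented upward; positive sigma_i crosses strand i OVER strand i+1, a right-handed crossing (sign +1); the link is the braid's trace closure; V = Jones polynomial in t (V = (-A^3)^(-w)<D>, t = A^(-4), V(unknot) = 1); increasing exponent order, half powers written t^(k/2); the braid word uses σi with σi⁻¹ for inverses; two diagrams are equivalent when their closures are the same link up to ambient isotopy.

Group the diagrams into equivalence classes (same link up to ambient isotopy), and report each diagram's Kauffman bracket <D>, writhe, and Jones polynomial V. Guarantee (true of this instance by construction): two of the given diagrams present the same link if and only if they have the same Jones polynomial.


equivalence classes: {D1} | {D2, D3}
D1 (bracket 1; 12 crossings at w = 0): V = 1
D2 (bracket -A^-6 + A^-2 - A^2 + 2A^6 - A^10 + A^14; 12 crossings at w = +6): V = t - t^2 + 2t^3 - t^4 + t^5 - t^6
D3 (bracket -A^-12 + A^-8 - A^-4 + 2 - A^4 + A^8; 12 crossings at w = +4): V = t - t^2 + 2t^3 - t^4 + t^5 - t^6
key observation: comparing 3 Jones polynomials yields 2 groups


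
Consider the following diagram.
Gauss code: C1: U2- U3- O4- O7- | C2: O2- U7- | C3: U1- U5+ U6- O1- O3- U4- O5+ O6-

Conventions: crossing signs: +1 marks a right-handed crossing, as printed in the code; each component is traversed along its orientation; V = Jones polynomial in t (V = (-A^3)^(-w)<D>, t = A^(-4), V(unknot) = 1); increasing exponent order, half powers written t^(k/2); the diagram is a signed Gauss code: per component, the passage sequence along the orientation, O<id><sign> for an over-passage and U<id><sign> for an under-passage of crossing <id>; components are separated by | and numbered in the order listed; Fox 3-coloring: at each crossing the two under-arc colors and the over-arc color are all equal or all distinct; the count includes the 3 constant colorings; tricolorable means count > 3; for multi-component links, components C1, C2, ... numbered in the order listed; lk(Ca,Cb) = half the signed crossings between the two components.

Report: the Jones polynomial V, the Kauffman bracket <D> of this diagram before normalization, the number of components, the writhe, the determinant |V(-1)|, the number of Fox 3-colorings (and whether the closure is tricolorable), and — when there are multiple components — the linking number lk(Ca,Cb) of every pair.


V(t) = t^-5 + 2t^-3 + t^-1
bracket: -A^-11 - 2A^-3 - A^5, w = -5
3 components, writhe -5, over 7 crossings
lk(C1,C2) = -1
linking number lk(C1,C3) = -1
lk(C2,C3): 0
det 4, colorings 3 of 3^7 — not tricolorable
observation: the span of V is 4, within the link bound 7 + 3 - 1


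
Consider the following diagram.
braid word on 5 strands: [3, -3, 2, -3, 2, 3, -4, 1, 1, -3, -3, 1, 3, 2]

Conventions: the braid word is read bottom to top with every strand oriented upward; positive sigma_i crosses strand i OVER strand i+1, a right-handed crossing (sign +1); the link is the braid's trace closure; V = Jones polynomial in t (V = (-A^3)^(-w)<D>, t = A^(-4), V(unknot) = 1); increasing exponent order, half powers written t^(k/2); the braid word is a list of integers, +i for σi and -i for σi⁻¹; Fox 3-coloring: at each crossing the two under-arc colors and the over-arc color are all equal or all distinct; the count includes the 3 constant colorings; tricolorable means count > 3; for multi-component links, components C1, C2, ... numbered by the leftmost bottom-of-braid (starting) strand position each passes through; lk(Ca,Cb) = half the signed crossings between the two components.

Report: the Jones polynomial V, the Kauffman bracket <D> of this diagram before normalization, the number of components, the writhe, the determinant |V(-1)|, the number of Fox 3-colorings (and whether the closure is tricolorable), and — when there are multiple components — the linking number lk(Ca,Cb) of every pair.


Jones polynomial: V(t) = t^2 + 2t^4 - 2t^5 + t^6 - 2t^7 + t^8
<D> = A^-20 - 2A^-16 + A^-12 - 2A^-8 + 2A^-4 + A^4; writhe +4
components 1, writhe +4 (14 crossings)
3-colorings: 27 of 3^14, det 9 — tricolorable
note: V spans 6 powers of t: at least 6 crossings in any diagram


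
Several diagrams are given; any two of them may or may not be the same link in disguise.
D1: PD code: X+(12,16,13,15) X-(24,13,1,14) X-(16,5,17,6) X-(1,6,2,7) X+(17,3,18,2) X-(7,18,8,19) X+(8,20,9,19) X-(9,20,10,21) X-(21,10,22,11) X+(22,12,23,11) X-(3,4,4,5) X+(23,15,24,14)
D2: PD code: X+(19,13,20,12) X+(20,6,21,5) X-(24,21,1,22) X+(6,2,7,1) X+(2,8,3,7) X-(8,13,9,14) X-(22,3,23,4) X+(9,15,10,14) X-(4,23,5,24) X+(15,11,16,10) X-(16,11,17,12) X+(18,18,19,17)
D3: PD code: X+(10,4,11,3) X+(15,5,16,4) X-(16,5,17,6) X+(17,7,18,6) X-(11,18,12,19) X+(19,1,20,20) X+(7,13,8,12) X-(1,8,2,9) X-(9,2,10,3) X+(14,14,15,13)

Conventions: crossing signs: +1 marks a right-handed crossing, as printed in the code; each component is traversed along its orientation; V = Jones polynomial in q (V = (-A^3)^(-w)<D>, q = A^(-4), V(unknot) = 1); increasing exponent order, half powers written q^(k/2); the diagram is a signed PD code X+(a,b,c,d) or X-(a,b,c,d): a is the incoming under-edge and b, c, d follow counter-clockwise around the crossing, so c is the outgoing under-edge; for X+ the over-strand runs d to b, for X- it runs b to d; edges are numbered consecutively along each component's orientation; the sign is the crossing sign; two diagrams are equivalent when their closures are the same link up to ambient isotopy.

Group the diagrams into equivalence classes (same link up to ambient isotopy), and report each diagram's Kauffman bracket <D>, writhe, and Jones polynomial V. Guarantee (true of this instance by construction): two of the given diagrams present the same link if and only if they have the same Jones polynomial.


classes: {D1} | {D2} | {D3}
V(D1) = 1  [12 crossings, <D> = A^-6, w = -2]
V(D2) = -q^-3 + 2q^-2 - 2q^-1 + 3 - 2q + 2q^2 - q^3  [12 crossings, <D> = -A^-6 + 2A^-2 - 2A^2 + 3A^6 - 2A^10 + 2A^14 - A^18, w = +2]
D3 (bracket A^-2 - A^2 + A^6 - A^10 + A^14; 10 crossings at w = +2): V = q^-2 - q^-1 + 1 - q + q^2
note: V(q) takes 3 values over 3 diagrams, fixing the grouping


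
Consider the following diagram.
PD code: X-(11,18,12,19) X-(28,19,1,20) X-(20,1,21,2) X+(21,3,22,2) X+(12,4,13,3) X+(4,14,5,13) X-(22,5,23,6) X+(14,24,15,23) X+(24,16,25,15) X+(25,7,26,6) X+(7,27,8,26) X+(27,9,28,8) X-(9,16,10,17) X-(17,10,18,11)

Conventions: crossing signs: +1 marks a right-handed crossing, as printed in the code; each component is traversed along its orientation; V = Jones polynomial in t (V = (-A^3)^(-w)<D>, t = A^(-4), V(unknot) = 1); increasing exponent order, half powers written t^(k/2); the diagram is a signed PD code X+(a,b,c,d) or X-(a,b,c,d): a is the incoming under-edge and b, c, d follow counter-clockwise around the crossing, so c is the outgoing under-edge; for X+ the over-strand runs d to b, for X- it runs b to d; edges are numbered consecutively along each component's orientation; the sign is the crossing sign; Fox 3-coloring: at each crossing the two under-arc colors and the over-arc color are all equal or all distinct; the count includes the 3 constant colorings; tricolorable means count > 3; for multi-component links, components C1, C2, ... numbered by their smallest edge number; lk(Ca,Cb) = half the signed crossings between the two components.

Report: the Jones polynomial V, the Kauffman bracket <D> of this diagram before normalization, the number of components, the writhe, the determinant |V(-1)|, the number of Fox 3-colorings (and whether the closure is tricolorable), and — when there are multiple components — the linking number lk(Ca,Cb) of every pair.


V(t) = t^-3 - 3t^-2 + 6t^-1 - 9 + 12t - 12t^2 + 12t^3 - 10t^4 + 6t^5 - 3t^6 + t^7
bracket: A^-22 - 3A^-18 + 6A^-14 - 10A^-10 + 12A^-6 - 12A^-2 + 12A^2 - 9A^6 + 6A^10 - 3A^14 + A^18, w = +2
1 component, writhe +2, over 14 crossings
det 75, colorings 9 of 3^14 — tricolorable
observation: w = +2 (over 14 crossings) is diagram-only; (-A^3)^(-2) removes it from V


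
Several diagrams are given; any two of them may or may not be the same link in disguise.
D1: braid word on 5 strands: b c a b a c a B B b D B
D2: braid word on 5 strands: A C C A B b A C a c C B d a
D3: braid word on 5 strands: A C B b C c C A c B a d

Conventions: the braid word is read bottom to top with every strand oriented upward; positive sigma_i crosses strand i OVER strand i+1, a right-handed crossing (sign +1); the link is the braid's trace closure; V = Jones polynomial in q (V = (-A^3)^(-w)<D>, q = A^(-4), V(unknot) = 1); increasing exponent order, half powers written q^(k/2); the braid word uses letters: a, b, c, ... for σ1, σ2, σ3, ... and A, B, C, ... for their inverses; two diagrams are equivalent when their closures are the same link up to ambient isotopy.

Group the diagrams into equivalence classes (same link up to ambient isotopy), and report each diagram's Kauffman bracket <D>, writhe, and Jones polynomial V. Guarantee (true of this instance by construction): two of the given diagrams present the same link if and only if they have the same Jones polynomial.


grouping into links: {D1} | {D2} | {D3}
V(D1) = q - q^2 + 2q^3 - q^4 + q^5 - q^6  (w +4, c 12, <D> = -A^-12 + A^-8 - A^-4 + 2 - A^4 + A^8)
V(D2) = -q^-4 + q^-3 + q^-1  (w -4, c 14, <D> = A^-8 + 1 - A^4)
V(D3) = 1  [12 crossings, <D> = A^-6, w = -2]
why: 3 classes among 3 diagrams; unequal V(q) rules out equality


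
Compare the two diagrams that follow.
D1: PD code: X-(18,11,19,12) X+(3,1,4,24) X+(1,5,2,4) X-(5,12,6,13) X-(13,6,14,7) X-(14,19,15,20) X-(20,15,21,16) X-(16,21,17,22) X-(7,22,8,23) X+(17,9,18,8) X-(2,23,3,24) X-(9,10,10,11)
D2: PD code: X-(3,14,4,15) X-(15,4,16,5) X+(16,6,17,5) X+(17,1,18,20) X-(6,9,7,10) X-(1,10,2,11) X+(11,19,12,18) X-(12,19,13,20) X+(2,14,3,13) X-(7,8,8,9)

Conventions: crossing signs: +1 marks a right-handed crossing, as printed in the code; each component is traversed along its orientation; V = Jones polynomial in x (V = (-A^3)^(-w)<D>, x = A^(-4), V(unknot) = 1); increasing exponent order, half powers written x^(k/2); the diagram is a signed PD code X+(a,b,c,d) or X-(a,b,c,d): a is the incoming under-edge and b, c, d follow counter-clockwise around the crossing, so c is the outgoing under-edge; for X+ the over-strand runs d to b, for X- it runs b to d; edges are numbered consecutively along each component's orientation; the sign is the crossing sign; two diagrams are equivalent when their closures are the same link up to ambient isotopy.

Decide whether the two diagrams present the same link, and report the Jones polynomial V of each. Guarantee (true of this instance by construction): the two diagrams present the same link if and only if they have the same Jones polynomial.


same link: no
V(D1) = x^-8 - 2x^-7 + x^-6 - 2x^-5 + 2x^-4 + x^-2  [12 crossings, <D> = A^-10 + 2A^-2 - 2A^2 + A^6 - 2A^10 + A^14, w = -6]
D2 (bracket A^-6; 10 crossings at w = -2): V = 1
note: 2 values of V(x) split the 2 diagrams


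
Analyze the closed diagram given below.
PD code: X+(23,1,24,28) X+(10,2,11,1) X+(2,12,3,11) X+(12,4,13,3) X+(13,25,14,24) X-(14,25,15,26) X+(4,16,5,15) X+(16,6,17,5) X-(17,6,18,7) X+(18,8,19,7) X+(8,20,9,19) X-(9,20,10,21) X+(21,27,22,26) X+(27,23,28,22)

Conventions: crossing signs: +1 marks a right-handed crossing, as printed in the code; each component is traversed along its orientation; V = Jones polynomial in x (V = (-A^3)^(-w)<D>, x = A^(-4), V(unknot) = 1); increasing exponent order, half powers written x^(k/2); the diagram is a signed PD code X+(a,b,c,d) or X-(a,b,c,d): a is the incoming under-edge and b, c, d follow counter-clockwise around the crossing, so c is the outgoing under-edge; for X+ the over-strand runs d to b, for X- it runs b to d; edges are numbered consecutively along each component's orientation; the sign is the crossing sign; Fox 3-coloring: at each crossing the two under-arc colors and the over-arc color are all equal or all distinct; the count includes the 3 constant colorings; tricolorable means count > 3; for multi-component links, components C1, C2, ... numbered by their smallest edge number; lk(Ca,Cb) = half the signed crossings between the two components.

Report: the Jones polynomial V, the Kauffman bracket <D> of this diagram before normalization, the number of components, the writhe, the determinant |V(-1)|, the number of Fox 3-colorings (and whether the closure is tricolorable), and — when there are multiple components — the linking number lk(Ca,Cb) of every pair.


V = x^3 + 2x^5 - 2x^6 + 2x^7 - 3x^8 + 2x^9 - 2x^10 + x^11
<D> = A^-20 - 2A^-16 + 2A^-12 - 3A^-8 + 2A^-4 - 2 + 2A^4 + A^12 (w = +8)
1 component over 14 crossings, w = +8
9 Fox colorings among 3^14, |V(-1)| = 15: tricolorable
why: det 15 = |V(-1)|; divisible by 3, so tricolorable


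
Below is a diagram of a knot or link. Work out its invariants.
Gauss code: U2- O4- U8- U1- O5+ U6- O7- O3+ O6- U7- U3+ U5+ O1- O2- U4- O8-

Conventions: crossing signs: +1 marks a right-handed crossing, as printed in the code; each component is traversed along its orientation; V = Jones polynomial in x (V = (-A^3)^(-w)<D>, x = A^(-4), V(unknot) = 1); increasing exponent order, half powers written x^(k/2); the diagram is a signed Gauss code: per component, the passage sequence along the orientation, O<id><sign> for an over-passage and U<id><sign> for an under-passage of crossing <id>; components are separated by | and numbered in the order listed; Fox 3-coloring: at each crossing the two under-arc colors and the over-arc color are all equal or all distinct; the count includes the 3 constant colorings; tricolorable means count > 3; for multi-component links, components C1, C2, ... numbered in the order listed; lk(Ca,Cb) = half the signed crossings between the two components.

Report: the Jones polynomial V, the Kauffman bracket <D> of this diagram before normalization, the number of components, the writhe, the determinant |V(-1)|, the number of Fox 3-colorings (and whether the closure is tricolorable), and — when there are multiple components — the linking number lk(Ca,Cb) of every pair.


V(x) = -x^-4 + x^-3 + x^-1
bracket: A^-8 + 1 - A^4, w = -4
1 component, writhe -4, over 8 crossings
det 3, colorings 9 of 3^8 — tricolorable
observation: |V(-1)| = 3: so tricolorable, since 3 divides 3


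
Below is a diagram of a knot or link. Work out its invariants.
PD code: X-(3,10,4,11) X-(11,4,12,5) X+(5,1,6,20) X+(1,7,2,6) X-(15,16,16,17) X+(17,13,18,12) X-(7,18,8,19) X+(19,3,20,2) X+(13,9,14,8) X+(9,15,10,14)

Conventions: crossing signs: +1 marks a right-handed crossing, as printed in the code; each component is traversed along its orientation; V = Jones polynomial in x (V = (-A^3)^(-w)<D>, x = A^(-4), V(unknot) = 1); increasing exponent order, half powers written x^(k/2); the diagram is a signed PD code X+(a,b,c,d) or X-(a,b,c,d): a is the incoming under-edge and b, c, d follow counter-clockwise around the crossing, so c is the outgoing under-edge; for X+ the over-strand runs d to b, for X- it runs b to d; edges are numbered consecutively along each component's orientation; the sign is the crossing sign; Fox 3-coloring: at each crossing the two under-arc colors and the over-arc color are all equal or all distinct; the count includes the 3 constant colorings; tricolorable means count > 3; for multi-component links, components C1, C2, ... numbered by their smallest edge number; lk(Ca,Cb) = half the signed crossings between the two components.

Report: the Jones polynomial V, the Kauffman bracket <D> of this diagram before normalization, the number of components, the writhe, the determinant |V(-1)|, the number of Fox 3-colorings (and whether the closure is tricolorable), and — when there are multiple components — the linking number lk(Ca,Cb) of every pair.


V(x) = -x^-2 + 3x^-1 - 5 + 8x - 8x^2 + 9x^3 - 8x^4 + 5x^5 - 3x^6 + x^7
bracket: A^-22 - 3A^-18 + 5A^-14 - 8A^-10 + 9A^-6 - 8A^-2 + 8A^2 - 5A^6 + 3A^10 - A^14, w = +2
1 component, writhe +2, over 10 crossings
det 51, colorings 9 of 3^10 — tricolorable
observation: w = +2 (over 10 crossings) is diagram-only; (-A^3)^(-2) removes it from V


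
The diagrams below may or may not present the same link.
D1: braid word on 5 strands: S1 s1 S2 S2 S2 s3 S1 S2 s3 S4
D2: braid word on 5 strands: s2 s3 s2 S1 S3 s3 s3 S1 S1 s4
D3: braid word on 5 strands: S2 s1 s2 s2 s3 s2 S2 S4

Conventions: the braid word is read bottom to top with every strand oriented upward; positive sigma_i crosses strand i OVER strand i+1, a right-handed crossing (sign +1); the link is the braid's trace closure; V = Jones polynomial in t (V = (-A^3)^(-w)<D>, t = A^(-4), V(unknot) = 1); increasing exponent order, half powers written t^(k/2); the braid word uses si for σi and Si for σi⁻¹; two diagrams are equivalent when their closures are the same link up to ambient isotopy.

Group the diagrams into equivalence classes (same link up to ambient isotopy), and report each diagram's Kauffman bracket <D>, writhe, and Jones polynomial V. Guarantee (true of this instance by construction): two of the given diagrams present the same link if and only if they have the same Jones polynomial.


grouping into links: {D1} | {D2} | {D3}
V(D1) = t^-5 - 2t^-4 + 2t^-3 - 2t^-2 + 2t^-1 - 1 + t  (w -4, c 10, <D> = A^-16 - A^-12 + 2A^-8 - 2A^-4 + 2 - 2A^4 + A^8)
V(D2) = -t^-3 + t^-2 - t^-1 + 3 - t + t^2 - t^3  (w +2, c 10, <D> = -A^-6 + A^-2 - A^2 + 3A^6 - A^10 + A^14 - A^18)
V(D3) = 1  (w +2, c 8, <D> = A^6)
key observation: comparing 3 Jones polynomials yields 3 groups


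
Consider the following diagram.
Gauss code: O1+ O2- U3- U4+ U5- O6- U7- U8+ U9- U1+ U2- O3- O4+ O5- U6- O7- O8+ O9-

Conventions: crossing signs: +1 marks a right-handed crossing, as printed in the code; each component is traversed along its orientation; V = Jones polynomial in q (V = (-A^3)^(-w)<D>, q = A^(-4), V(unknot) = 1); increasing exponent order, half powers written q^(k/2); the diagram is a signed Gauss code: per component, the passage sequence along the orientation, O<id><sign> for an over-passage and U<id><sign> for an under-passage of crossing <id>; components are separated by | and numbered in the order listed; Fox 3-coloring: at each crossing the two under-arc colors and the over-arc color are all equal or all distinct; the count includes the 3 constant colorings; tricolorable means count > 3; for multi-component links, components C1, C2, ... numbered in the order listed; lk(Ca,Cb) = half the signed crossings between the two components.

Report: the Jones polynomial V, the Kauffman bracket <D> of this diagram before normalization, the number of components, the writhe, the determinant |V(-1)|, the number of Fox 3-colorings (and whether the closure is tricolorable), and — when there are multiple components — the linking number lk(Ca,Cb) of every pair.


Jones polynomial: V(q) = -q^-4 + q^-3 + q^-1
<D> = -A^-5 - A^3 + A^7; writhe -3
components 1, writhe -3 (9 crossings)
3-colorings: 9 of 3^9, det 3 — tricolorable
note: the span of V is 3, forcing >= 3 crossings in any diagram


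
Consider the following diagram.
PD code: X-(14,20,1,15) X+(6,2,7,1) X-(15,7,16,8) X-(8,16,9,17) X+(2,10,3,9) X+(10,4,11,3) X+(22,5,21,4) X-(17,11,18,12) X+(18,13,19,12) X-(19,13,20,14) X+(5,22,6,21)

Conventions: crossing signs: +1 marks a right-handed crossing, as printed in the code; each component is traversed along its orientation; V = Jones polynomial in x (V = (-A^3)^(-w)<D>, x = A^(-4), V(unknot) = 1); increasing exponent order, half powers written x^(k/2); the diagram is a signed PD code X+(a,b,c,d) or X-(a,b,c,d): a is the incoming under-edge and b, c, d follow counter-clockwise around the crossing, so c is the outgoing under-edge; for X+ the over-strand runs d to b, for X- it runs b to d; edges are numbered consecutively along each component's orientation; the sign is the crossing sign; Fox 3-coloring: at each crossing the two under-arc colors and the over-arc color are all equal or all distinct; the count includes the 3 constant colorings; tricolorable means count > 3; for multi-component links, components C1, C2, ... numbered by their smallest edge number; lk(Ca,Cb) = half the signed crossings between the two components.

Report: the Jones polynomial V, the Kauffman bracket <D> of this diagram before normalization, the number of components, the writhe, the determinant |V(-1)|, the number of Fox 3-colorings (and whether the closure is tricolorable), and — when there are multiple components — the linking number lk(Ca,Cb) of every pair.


V(x) = x^-4 - 2x^-3 + 5x^-2 - 5x^-1 + 8 - 6x + 6x^2 - 4x^3 + 2x^4 - x^5
bracket: A^-17 - 2A^-13 + 4A^-9 - 6A^-5 + 6A^-1 - 8A^3 + 5A^7 - 5A^11 + 2A^15 - A^19, w = +1
3 components, writhe +1, over 11 crossings
lk(C1,C2) = -2
linking number lk(C1,C3) = +1
lk(C2,C3): 0
det 40, colorings 3 of 3^11 — not tricolorable
observation: span 9 respects span(V) <= c + mu - 1 = 13 for this 3-component diagram


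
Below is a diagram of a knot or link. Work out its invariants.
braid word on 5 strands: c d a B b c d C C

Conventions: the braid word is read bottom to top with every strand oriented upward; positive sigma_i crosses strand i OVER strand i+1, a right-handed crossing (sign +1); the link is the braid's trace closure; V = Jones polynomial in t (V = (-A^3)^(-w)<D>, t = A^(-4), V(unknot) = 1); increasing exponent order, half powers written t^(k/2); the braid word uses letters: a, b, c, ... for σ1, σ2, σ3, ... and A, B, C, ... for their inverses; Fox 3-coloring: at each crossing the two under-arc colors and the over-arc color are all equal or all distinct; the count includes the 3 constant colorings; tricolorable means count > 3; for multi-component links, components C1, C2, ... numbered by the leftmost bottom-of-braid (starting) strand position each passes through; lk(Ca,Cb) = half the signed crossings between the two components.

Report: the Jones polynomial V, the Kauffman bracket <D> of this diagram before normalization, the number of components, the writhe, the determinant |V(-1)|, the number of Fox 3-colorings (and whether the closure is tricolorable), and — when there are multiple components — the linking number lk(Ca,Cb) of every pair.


V(t) = -t^(-1/2) - t^(1/2)
bracket: A^7 + A^11, w = +3
2 components, writhe +3, over 9 crossings
lk(C1,C2) = 0
det 0, colorings 9 of 3^9 — tricolorable
observation: the span of V is 1, within the link bound 9 + 2 - 1


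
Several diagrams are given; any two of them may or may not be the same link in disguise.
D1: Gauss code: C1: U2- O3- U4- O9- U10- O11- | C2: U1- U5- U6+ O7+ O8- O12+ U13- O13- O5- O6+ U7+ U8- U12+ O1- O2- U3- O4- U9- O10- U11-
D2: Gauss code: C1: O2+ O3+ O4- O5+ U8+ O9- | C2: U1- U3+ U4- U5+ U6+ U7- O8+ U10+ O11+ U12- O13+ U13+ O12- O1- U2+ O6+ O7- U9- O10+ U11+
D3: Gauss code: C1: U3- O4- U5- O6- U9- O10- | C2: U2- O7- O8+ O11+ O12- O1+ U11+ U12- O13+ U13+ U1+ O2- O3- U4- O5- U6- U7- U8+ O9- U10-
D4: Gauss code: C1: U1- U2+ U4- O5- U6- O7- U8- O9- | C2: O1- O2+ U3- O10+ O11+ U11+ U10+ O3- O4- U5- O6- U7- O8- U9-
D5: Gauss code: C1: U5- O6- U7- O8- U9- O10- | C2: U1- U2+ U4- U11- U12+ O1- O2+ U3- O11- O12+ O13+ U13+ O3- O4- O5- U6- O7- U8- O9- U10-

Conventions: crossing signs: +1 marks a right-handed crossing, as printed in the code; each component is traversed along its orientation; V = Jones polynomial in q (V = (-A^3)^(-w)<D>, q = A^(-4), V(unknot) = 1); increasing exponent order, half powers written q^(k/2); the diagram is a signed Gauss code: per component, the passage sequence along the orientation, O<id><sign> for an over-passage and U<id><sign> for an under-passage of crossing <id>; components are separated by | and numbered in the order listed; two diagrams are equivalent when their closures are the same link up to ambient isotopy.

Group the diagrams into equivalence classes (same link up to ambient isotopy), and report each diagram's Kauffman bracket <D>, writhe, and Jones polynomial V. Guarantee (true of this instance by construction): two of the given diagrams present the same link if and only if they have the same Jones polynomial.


classes: {D1, D3, D4, D5} | {D2}
V(D1) = -q^(-17/2) + q^(-15/2) - q^(-13/2) + q^(-11/2) - q^(-9/2) - q^(-5/2)  [13 crossings, <D> = A^-11 + A^-3 - A + A^5 - A^9 + A^13, w = -7]
D2 (bracket A^-1 + A^7; 13 crossings at w = +3): V = -q^(1/2) - q^(5/2)
V(D3) = -q^(-17/2) + q^(-15/2) - q^(-13/2) + q^(-11/2) - q^(-9/2) - q^(-5/2)  (w -5, c 13, <D> = A^-5 + A^3 - A^7 + A^11 - A^15 + A^19)
V(D4) = -q^(-17/2) + q^(-15/2) - q^(-13/2) + q^(-11/2) - q^(-9/2) - q^(-5/2)  (w -5, c 11, <D> = A^-5 + A^3 - A^7 + A^11 - A^15 + A^19)
V(D5) = -q^(-17/2) + q^(-15/2) - q^(-13/2) + q^(-11/2) - q^(-9/2) - q^(-5/2)  [13 crossings, <D> = A^-11 + A^-3 - A + A^5 - A^9 + A^13, w = -7]
insight: V(q) takes 2 values over 5 diagrams, fixing the grouping


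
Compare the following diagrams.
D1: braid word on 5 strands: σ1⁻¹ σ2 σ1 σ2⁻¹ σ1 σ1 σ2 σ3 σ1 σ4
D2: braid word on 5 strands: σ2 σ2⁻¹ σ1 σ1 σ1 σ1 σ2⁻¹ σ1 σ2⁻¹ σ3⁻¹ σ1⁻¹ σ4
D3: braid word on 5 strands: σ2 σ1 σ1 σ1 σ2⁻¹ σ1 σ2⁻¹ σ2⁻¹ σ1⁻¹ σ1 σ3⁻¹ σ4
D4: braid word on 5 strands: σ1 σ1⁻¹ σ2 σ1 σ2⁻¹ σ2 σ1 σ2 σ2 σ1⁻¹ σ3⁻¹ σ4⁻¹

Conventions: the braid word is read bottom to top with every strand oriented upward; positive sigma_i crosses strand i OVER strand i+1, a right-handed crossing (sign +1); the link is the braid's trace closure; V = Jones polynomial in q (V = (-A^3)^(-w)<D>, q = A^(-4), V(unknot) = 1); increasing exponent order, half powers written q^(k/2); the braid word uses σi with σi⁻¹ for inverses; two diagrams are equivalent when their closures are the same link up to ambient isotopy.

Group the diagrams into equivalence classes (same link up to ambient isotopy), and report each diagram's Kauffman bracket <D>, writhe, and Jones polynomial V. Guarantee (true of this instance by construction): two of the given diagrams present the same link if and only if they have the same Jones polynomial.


equivalence classes: {D1, D4} | {D2, D3}
D1 (bracket -A^-6 + A^-2 - A^2 + 2A^6 - A^10 + A^14; 10 crossings at w = +6): V = q - q^2 + 2q^3 - q^4 + q^5 - q^6
V(D2) = q^-1 - 1 + 2q - 2q^2 + 2q^3 - 2q^4 + q^5  [12 crossings, <D> = A^-14 - 2A^-10 + 2A^-6 - 2A^-2 + 2A^2 - A^6 + A^10, w = +2]
V(D3) = q^-1 - 1 + 2q - 2q^2 + 2q^3 - 2q^4 + q^5  (w +2, c 12, <D> = A^-14 - 2A^-10 + 2A^-6 - 2A^-2 + 2A^2 - A^6 + A^10)
D4 (bracket -A^-18 + A^-14 - A^-10 + 2A^-6 - A^-2 + A^2; 12 crossings at w = +2): V = q - q^2 + 2q^3 - q^4 + q^5 - q^6
observation: 2 values of V(q) split the 4 diagrams


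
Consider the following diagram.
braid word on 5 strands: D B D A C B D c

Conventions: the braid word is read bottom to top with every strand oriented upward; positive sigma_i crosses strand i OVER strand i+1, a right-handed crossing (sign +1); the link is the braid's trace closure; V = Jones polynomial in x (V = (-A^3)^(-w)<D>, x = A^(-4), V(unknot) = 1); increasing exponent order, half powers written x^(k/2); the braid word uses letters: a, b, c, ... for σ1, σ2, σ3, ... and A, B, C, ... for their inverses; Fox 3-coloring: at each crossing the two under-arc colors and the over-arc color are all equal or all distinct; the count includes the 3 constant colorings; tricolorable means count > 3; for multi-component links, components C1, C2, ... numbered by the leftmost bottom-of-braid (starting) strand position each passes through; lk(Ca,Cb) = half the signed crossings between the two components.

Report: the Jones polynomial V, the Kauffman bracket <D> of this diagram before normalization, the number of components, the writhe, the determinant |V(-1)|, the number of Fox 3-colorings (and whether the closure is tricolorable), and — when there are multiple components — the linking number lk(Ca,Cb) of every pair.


V = -x^-6 + x^-5 - x^-4 + 2x^-3 - x^-2 + x^-1
<D> = A^-14 - A^-10 + 2A^-6 - A^-2 + A^2 - A^6 (w = -6)
1 component over 8 crossings, w = -6
3 Fox colorings among 3^8, |V(-1)| = 7: not tricolorable
why: |V(-1)| = 7: so not tricolorable, since 3 does not divide 7


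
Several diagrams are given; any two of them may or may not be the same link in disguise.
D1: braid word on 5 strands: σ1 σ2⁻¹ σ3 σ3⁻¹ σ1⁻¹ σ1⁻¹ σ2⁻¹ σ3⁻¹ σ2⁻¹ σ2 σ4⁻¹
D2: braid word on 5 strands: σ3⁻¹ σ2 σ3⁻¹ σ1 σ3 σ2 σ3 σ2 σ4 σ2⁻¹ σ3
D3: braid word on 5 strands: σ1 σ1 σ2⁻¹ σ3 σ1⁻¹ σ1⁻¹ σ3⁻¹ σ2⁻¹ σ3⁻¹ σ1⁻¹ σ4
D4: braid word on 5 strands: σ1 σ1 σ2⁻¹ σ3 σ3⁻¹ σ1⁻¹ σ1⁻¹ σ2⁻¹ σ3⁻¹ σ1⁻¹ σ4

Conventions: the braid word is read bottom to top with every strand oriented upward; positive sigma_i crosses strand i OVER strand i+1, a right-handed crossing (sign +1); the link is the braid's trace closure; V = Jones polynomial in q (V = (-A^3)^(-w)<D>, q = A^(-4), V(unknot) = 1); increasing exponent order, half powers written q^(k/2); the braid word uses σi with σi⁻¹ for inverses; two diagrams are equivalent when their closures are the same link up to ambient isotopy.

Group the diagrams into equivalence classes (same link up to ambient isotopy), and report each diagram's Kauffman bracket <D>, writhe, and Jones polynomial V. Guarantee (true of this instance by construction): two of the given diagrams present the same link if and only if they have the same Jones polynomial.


equivalence classes: {D1, D3, D4} | {D2}
D1 (bracket A^-13 - A^-9 + A^-5 + A^3; 11 crossings at w = -5): V = -q^(-9/2) - q^(-5/2) + q^(-3/2) - q^(-1/2)
D2 (bracket A^5 + A^13; 11 crossings at w = +5): V = -q^(1/2) - q^(5/2)
V(D3) = -q^(-9/2) - q^(-5/2) + q^(-3/2) - q^(-1/2)  (w -3, c 11, <D> = A^-7 - A^-3 + A + A^9)
V(D4) = -q^(-9/2) - q^(-5/2) + q^(-3/2) - q^(-1/2)  [11 crossings, <D> = A^-7 - A^-3 + A + A^9, w = -3]
key observation: V(q) takes 2 values over 4 diagrams, fixing the grouping


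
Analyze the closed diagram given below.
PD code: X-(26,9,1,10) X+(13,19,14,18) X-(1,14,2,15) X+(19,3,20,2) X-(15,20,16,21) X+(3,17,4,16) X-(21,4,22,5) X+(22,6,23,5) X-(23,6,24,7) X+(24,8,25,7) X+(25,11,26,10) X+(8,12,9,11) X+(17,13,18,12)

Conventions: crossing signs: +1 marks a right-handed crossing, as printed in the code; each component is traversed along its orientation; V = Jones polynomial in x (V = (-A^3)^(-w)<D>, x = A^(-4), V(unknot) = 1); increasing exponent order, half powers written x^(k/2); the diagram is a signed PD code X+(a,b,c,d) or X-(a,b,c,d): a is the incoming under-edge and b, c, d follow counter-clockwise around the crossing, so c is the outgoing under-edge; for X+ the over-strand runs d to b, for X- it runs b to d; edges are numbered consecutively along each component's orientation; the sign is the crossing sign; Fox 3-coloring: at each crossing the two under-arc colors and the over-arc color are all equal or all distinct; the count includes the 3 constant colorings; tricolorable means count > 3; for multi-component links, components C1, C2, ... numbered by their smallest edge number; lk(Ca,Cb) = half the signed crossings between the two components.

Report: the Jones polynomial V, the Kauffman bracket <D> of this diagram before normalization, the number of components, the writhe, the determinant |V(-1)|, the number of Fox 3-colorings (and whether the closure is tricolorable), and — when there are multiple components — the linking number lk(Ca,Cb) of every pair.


Jones polynomial: V(x) = x^-1 - 1 + 2x - 2x^2 + 2x^3 - 2x^4 + x^5
<D> = -A^-11 + 2A^-7 - 2A^-3 + 2A - 2A^5 + A^9 - A^13; writhe +3
components 1, writhe +3 (13 crossings)
3-colorings: 3 of 3^13, det 11 — not tricolorable
note: the span of V is 6, forcing >= 6 crossings in any diagram


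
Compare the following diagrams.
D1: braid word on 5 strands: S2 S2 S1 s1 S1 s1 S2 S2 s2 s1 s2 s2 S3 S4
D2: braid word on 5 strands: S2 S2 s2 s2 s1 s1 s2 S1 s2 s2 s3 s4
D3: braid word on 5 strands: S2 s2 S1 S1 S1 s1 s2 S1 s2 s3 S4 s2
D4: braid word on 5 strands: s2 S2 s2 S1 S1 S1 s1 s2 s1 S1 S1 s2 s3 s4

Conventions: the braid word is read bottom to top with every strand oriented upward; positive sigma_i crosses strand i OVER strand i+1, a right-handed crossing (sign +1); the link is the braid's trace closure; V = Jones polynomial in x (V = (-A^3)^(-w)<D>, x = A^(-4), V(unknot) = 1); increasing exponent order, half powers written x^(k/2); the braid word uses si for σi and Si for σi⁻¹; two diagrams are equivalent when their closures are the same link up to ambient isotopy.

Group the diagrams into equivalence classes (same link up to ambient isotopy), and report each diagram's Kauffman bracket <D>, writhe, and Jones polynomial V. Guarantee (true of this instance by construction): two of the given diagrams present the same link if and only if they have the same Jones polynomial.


equivalence classes: {D1} | {D2} | {D3, D4}
D1 (bracket A^-6; 14 crossings at w = -2): V = 1
D2 (bracket -A^-6 + A^-2 - A^2 + 2A^6 - A^10 + A^14; 12 crossings at w = +6): V = x - x^2 + 2x^3 - x^4 + x^5 - x^6
V(D3) = -x^-3 + 2x^-2 - 2x^-1 + 3 - 2x + 2x^2 - x^3  [12 crossings, <D> = -A^-12 + 2A^-8 - 2A^-4 + 3 - 2A^4 + 2A^8 - A^12, w = 0]
V(D4) = -x^-3 + 2x^-2 - 2x^-1 + 3 - 2x + 2x^2 - x^3  (w +2, c 14, <D> = -A^-6 + 2A^-2 - 2A^2 + 3A^6 - 2A^10 + 2A^14 - A^18)
key observation: comparing 4 Jones polynomials yields 3 groups


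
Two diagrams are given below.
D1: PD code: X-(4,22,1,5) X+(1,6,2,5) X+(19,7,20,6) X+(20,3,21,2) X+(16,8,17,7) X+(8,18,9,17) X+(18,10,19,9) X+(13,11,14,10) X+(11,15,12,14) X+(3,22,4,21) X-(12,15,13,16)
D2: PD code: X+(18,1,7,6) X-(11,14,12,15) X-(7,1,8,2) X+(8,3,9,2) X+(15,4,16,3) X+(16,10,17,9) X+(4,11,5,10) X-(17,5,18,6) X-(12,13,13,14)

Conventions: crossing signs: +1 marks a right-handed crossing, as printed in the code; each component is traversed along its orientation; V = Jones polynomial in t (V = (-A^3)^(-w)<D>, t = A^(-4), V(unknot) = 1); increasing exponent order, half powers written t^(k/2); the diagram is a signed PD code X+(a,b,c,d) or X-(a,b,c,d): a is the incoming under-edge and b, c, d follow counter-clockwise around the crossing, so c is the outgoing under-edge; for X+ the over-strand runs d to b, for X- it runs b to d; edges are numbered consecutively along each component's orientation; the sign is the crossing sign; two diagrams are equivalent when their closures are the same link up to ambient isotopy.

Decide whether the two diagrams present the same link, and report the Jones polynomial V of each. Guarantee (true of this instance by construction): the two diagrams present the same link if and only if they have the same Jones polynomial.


same link: no
V(D1) = -t^(3/2) - 2t^(7/2) + t^(9/2) - t^(11/2) + t^(13/2)  [11 crossings, <D> = -A^-5 + A^-1 - A^3 + 2A^7 + A^15, w = +7]
V(D2) = -t^(1/2) - t^(5/2)  (w +1, c 9, <D> = A^-7 + A)
note: V(t) takes 2 values over 2 diagrams, fixing the grouping
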